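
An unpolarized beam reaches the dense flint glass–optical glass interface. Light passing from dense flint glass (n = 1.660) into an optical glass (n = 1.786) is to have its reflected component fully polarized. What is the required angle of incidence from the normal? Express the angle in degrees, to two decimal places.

tan θ_B = n₂/n₁ = 1.786/1.660 = 1.0759.
θ_B = arctan(1.0759) = 47.09°.

θ_B ≈ 47.09°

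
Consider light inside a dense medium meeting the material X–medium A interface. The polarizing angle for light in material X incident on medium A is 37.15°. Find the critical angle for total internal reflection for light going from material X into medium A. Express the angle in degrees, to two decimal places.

θ_c ≈ 49.26°

From Brewster, n₂/n₁ = tan θ_B = tan 37.15° = 0.7577.
Then sin θ_c = n₂/n₁ = 0.7577, so θ_c = arcsin 0.7577 = 49.26°.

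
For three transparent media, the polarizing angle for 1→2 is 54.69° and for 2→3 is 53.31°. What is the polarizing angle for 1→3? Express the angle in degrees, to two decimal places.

tan θ_B(1→2) = n₂/n₁ = tan 54.69° = 1.4118.
tan θ_B(2→3) = n₃/n₂ = tan 53.31° = 1.3421.
Multiplying, n₃/n₁ = 1.4118 × 1.3421 = 1.8948, and θ_B(1→3) = arctan 1.8948 = 62.18°.

θ_B ≈ 62.18°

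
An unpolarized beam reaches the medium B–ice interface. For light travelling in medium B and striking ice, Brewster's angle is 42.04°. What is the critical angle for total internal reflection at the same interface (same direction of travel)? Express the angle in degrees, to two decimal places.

θ_c ≈ 64.38°

tan θ_B = n₂/n₁ = tan 42.04° = 0.9017.
Total internal reflection: sin θ_c = n₂/n₁ = 0.9017.
θ_c = arcsin(0.9017) = 64.38°.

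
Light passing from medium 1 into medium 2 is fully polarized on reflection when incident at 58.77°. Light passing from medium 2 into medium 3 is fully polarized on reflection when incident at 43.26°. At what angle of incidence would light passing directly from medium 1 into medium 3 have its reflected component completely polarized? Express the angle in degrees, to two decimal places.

tan θ_B(1→2) = n₂/n₁ = tan 58.77° = 1.6492.
tan θ_B(2→3) = n₃/n₂ = tan 43.26° = 0.9410.
So n₃/n₁ = (n₂/n₁)(n₃/n₂) = 1.6492 × 0.9410 = 1.5520.
θ_B(1→3) = arctan(1.5520) = 57.21°.

θ_B ≈ 57.21°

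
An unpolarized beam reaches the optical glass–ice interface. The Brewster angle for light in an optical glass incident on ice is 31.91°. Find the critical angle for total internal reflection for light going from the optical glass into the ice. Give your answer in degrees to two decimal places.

tan θ_B = n₂/n₁ = tan 31.91° = 0.6227.
Total internal reflection: sin θ_c = n₂/n₁ = 0.6227.
θ_c = arcsin(0.6227) = 38.51°.

θ_c ≈ 38.51°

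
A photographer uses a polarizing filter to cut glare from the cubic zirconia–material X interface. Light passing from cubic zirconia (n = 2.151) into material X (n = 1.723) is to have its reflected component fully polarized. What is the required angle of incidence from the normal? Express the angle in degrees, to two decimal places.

θ_B ≈ 38.70°

Brewster's condition: tan θ_B = n₂/n₁ = 1.723/2.151 = 0.8010.
θ_B = arctan(0.8010) = 38.70°.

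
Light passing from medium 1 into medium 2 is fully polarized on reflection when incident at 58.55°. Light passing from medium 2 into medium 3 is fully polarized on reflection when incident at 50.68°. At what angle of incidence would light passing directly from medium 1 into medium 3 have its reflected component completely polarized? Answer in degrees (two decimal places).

n₂/n₁ = tan 58.55° = 1.6351 and n₃/n₂ = tan 50.68° = 1.2209.
So n₃/n₁ = (n₂/n₁)(n₃/n₂) = 1.6351 × 1.2209 = 1.9962.
θ_B(1→3) = arctan(1.9962) = 63.39°.

θ_B ≈ 63.39°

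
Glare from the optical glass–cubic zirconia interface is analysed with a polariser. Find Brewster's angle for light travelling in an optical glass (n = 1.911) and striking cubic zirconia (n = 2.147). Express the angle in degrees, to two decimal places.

Here n₂/n₁ = 2.147/1.911 = 1.1235, and Brewster's law gives tan θ_B = n₂/n₁.
So θ_B = arctan 1.1235 = 48.33°.

θ_B ≈ 48.33°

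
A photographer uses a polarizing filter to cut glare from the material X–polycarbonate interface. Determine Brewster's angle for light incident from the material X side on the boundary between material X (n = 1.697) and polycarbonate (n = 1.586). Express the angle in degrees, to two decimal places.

θ_B ≈ 43.06°

Brewster's condition: tan θ_B = n₂/n₁ = 1.586/1.697 = 0.9346.
θ_B = arctan(0.9346) = 43.06°.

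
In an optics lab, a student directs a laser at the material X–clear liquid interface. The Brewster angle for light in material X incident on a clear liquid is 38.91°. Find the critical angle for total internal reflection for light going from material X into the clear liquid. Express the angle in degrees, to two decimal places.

θ_c ≈ 53.82°

n₂/n₁ = tan 38.91° = 0.8072; the critical angle satisfies sin θ_c = n₂/n₁.
θ_c = arcsin(0.8072) = 53.82°.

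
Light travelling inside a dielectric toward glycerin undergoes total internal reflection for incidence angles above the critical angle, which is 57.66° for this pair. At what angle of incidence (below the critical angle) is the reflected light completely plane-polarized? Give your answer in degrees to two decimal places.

θ_B ≈ 40.19°

At the critical angle sin θ_c = n₂/n₁, giving n₂/n₁ = sin 57.66° = 0.8449.
Then tan θ_B = n₂/n₁ = 0.8449, so θ_B = arctan 0.8449 = 40.19°.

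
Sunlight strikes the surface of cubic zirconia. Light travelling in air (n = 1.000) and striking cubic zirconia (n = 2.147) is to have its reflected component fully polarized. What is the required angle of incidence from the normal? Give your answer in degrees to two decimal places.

θ_B ≈ 65.03°

Brewster's condition: tan θ_B = n₂/n₁ = 2.147/1.000 = 2.1470.
So θ_B = arctan 2.1470 = 65.03°.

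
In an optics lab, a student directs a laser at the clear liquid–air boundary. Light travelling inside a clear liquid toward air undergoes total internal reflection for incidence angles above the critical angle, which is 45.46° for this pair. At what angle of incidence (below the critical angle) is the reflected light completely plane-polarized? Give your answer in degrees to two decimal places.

θ_B ≈ 35.48°

n₂/n₁ = sin θ_c = sin 45.46° = 0.7128.
tan θ_B equals the same ratio, so θ_B = arctan(0.7128) = 35.48°.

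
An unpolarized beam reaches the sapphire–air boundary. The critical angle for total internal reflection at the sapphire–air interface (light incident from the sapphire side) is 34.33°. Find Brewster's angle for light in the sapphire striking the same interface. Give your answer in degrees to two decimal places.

θ_B ≈ 29.42°

n₂/n₁ = sin θ_c = sin 34.33° = 0.5640.
tan θ_B equals the same ratio, so θ_B = arctan(0.5640) = 29.42°.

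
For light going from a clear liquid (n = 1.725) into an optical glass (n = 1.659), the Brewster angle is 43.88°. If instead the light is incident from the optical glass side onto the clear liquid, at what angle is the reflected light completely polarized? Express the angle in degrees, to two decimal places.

The two Brewster angles are complementary: θ_B' = 90° − θ_B = 90° − 43.88° = 46.12°.

θ_B' ≈ 46.12°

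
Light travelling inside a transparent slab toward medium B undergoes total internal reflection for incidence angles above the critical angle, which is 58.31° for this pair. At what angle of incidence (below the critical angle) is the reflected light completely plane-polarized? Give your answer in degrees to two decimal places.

θ_B ≈ 40.39°

sin θ_c = n₂/n₁, so n₂/n₁ = sin 58.31° = 0.8509.
Brewster: tan θ_B = n₂/n₁ = 0.8509.
θ_B = arctan(0.8509) = 40.39°.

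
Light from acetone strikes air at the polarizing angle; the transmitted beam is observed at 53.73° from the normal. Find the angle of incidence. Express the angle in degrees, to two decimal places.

Brewster's condition makes the reflected and refracted beams perpendicular: θ_B + θ_t = 90°.
θ_B = 90° − 53.73° = 36.27°.

θ_B ≈ 36.27°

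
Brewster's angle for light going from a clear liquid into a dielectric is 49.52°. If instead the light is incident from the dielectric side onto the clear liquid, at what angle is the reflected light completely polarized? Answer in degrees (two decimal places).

Reversing the direction swaps n₁ and n₂, so tan θ_B' = 1/tan θ_B and θ_B' = 90° − θ_B.
Hence θ_B' = 90° − 49.52° = 40.48°.

θ_B' ≈ 40.48°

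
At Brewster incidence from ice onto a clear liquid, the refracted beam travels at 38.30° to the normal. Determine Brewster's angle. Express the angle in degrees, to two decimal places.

θ_B ≈ 51.70°

At Brewster's angle the reflected and refracted rays are perpendicular, so θ_B + θ_t = 90°.
θ_B = 90° − 38.30° = 51.70°.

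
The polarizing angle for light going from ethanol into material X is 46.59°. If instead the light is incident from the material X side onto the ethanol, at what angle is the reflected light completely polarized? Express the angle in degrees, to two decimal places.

θ_B' ≈ 43.41°

tan θ_B' = n₁/n₂ = 1/tan θ_B, so θ_B' = 90° − θ_B.
θ_B' = 90° − 46.59° = 43.41°.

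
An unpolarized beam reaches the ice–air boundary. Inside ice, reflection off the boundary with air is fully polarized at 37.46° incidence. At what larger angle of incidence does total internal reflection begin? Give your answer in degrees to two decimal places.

θ_c ≈ 50.02°

tan θ_B = n₂/n₁ = tan 37.46° = 0.7662.
Total internal reflection: sin θ_c = n₂/n₁ = 0.7662.
θ_c = arcsin(0.7662) = 50.02°.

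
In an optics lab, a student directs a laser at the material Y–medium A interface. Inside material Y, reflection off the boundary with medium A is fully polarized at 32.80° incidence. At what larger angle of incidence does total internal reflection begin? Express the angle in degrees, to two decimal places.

tan θ_B = n₂/n₁ = tan 32.80° = 0.6445.
Total internal reflection: sin θ_c = n₂/n₁ = 0.6445.
θ_c = arcsin(0.6445) = 40.12°.

θ_c ≈ 40.12°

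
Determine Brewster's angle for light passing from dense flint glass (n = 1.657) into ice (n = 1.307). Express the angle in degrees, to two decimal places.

Here n₂/n₁ = 1.307/1.657 = 0.7888, and Brewster's law gives tan θ_B = n₂/n₁. Taking the arctangent, θ_B = 38.27°.

θ_B ≈ 38.27°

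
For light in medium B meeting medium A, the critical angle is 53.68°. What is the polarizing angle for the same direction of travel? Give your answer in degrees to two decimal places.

At the critical angle sin θ_c = n₂/n₁, giving n₂/n₁ = sin 53.68° = 0.8057.
Then tan θ_B = n₂/n₁ = 0.8057, so θ_B = arctan 0.8057 = 38.86°.

θ_B ≈ 38.86°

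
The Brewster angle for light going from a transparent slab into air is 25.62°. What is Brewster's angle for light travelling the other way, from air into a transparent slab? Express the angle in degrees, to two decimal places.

tan θ_B' = n₁/n₂ = 1/tan θ_B, so θ_B' = 90° − θ_B.
θ_B' = 90° − 25.62° = 64.38°.

θ_B' ≈ 64.38°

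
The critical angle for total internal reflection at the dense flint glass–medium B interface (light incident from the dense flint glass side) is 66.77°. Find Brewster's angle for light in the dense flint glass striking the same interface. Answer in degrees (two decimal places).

θ_B ≈ 42.58°

sin θ_c = n₂/n₁, so n₂/n₁ = sin 66.77° = 0.9189.
Brewster: tan θ_B = n₂/n₁ = 0.9189.
θ_B = arctan(0.9189) = 42.58°.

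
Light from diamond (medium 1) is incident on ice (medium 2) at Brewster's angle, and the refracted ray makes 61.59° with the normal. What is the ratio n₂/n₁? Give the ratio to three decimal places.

At Brewster incidence θ_B = 90° − θ_t = 90° − 61.59° = 28.41°.
Then n₂/n₁ = tan θ_B = tan 28.41° = 0.541.

n₂/n₁ ≈ 0.541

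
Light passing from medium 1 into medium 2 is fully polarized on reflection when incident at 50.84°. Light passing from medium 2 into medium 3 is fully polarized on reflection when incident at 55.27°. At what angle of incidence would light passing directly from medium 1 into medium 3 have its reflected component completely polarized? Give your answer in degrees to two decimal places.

Each Brewster angle gives a ratio: n₂/n₁ = tan 50.84° = 1.2279, n₃/n₂ = tan 55.27° = 1.4426.
So n₃/n₁ = (n₂/n₁)(n₃/n₂) = 1.2279 × 1.4426 = 1.7713.
θ_B(1→3) = arctan(1.7713) = 60.55°.

θ_B ≈ 60.55°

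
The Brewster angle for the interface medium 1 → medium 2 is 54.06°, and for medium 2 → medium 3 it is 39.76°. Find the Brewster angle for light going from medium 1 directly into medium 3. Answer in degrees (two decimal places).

θ_B ≈ 48.93°

tan θ_B(1→2) = n₂/n₁ = tan 54.06° = 1.3794.
tan θ_B(2→3) = n₃/n₂ = tan 39.76° = 0.8320.
So n₃/n₁ = (n₂/n₁)(n₃/n₂) = 1.3794 × 0.8320 = 1.1477.
θ_B(1→3) = arctan(1.1477) = 48.93°.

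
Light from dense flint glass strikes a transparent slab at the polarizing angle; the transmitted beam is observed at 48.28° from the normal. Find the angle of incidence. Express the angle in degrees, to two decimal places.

θ_B ≈ 41.72°

Since the reflected and refracted rays are at right angles at the polarizing angle, θ_B + θ_t = 90°.
So θ_B = 90° − θ_t = 90° − 48.28° = 41.72°.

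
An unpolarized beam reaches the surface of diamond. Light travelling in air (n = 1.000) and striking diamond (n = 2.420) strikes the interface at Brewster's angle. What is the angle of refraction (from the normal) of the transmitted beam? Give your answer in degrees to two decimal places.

First find Brewster's angle: tan θ_B = 2.420/1.000 = 2.4200, giving θ_B = 67.55°.
At Brewster's angle the reflected and refracted rays are perpendicular, so θ_t = 90° − θ_B = 90° − 67.55° = 22.45°.

θ_t ≈ 22.45°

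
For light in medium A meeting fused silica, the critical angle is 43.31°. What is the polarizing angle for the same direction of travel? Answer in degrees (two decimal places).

θ_B ≈ 34.45°

sin θ_c = n₂/n₁, so n₂/n₁ = sin 43.31° = 0.6859.
Brewster: tan θ_B = n₂/n₁ = 0.6859.
θ_B = arctan(0.6859) = 34.45°.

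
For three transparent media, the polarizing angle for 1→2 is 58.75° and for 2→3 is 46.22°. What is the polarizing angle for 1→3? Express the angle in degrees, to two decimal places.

n₂/n₁ = tan 58.75° = 1.6479 and n₃/n₂ = tan 46.22° = 1.0435.
n₃/n₁ = 1.7197. Then tan θ_B(1→3) = n₃/n₁, so θ_B(1→3) = arctan(1.7197) = 59.82°.

θ_B ≈ 59.82°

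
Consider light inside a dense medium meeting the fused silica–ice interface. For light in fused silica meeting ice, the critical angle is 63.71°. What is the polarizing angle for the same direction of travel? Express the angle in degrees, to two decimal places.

θ_B ≈ 41.88°

At the critical angle sin θ_c = n₂/n₁, giving n₂/n₁ = sin 63.71° = 0.8966.
Then tan θ_B = n₂/n₁ = 0.8966, so θ_B = arctan 0.8966 = 41.88°.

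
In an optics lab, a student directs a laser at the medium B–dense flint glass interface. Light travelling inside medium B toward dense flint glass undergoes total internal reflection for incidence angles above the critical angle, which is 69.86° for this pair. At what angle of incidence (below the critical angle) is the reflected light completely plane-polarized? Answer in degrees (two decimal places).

n₂/n₁ = sin θ_c = sin 69.86° = 0.9389.
tan θ_B equals the same ratio, so θ_B = arctan(0.9389) = 43.19°.

θ_B ≈ 43.19°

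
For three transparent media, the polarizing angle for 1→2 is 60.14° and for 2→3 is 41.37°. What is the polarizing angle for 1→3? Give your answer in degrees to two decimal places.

θ_B ≈ 56.90°

Each Brewster angle gives a ratio: n₂/n₁ = tan 60.14° = 1.7419, n₃/n₂ = tan 41.37° = 0.8807.
n₃/n₁ = 1.5340. Then tan θ_B(1→3) = n₃/n₁, so θ_B(1→3) = arctan(1.5340) = 56.90°.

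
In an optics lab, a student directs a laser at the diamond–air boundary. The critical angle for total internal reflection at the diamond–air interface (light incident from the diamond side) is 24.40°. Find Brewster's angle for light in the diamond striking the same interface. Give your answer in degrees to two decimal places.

n₂/n₁ = sin θ_c = sin 24.40° = 0.4131.
tan θ_B equals the same ratio, so θ_B = arctan(0.4131) = 22.45°.

θ_B ≈ 22.45°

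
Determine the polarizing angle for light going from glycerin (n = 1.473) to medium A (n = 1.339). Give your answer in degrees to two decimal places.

θ_B ≈ 42.27°

At Brewster's angle the reflected and refracted rays are perpendicular, which with Snell's law gives tan θ_B = n₂/n₁.
Here n₂/n₁ = 1.339/1.473 = 0.9090, and Brewster's law gives tan θ_B = n₂/n₁. Taking the arctangent, θ_B = 42.27°.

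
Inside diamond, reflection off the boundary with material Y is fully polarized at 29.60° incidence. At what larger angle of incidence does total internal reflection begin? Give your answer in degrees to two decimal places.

n₂/n₁ = tan 29.60° = 0.5681; the critical angle satisfies sin θ_c = n₂/n₁.
θ_c = arcsin(0.5681) = 34.62°.

θ_c ≈ 34.62°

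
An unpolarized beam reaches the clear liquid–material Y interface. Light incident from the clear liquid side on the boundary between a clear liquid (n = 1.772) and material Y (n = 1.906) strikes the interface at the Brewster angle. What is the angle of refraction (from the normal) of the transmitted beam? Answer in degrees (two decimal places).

θ_t ≈ 42.91°

First find Brewster's angle: tan θ_B = 1.906/1.772 = 1.0756, giving θ_B = 47.09°.
The refracted ray is perpendicular to the reflected ray, so θ_t = 90° − θ_B = 42.91°.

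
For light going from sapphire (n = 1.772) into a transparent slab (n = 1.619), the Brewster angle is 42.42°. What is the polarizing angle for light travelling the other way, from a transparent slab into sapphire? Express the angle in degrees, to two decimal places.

θ_B' ≈ 47.58°

The two Brewster angles are complementary: θ_B' = 90° − θ_B = 90° − 42.42° = 47.58°.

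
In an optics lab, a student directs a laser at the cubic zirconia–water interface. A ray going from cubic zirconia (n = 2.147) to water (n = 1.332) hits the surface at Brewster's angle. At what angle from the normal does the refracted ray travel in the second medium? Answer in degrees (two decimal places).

θ_t ≈ 58.18°

θ_B = arctan(n₂/n₁) = arctan(1.332/2.147) = 31.82°.
The refracted ray is perpendicular to the reflected ray, so θ_t = 90° − θ_B = 58.18°.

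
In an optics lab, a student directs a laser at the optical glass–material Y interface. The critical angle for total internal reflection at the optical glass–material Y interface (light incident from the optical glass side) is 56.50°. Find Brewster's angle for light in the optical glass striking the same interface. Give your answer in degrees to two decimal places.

θ_B ≈ 39.82°

n₂/n₁ = sin θ_c = sin 56.50° = 0.8339.
tan θ_B equals the same ratio, so θ_B = arctan(0.8339) = 39.82°.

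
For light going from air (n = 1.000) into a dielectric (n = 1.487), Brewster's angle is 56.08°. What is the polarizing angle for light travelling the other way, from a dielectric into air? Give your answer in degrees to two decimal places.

θ_B' ≈ 33.92°

Reversing the direction swaps n₁ and n₂, so tan θ_B' = 1/tan θ_B and θ_B' = 90° − θ_B.
Hence θ_B' = 90° − 56.08° = 33.92°.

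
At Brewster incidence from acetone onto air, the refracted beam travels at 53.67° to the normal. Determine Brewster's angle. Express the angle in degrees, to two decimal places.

At Brewster's angle the reflected and refracted rays are perpendicular, so θ_B + θ_t = 90°.
So θ_B = 90° − θ_t = 90° − 53.67° = 36.33°.

θ_B ≈ 36.33°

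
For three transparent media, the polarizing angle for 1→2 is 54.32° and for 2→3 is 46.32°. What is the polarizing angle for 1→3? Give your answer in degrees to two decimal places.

θ_B ≈ 55.56°

Each Brewster angle gives a ratio: n₂/n₁ = tan 54.32° = 1.3927, n₃/n₂ = tan 46.32° = 1.0472.
n₃/n₁ = 1.4584. Then tan θ_B(1→3) = n₃/n₁, so θ_B(1→3) = arctan(1.4584) = 55.56°.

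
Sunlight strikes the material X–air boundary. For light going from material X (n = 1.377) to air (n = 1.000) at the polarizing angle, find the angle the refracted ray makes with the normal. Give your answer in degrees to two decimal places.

θ_t ≈ 54.01°

θ_B = arctan(n₂/n₁) = arctan(1.000/1.377) = 35.99°.
Since θ_B + θ_t = 90° at Brewster incidence, θ_t = 90° − 35.99° = 54.01°.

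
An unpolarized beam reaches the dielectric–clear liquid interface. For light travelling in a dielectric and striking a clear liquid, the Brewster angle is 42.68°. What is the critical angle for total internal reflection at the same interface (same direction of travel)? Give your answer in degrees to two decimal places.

tan θ_B = n₂/n₁ = tan 42.68° = 0.9221.
Total internal reflection: sin θ_c = n₂/n₁ = 0.9221.
θ_c = arcsin(0.9221) = 67.24°.

θ_c ≈ 67.24°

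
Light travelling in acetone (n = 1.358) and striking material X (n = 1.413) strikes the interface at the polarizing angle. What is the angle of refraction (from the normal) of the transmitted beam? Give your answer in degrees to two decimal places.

θ_t ≈ 43.86°

First find Brewster's angle: tan θ_B = 1.413/1.358 = 1.0405, giving θ_B = 46.14°.
Since θ_B + θ_t = 90° at Brewster incidence, θ_t = 90° − 46.14° = 43.86°.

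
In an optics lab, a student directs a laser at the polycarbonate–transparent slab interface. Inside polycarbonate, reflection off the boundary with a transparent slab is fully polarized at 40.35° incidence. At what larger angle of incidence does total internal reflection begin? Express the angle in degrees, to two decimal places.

n₂/n₁ = tan 40.35° = 0.8496; the critical angle satisfies sin θ_c = n₂/n₁.
θ_c = arcsin(0.8496) = 58.16°.

θ_c ≈ 58.16°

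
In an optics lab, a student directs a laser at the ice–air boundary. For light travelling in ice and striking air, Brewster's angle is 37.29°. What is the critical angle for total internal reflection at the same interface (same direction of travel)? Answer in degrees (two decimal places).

θ_c ≈ 49.60°

tan θ_B = n₂/n₁ = tan 37.29° = 0.7615.
Total internal reflection: sin θ_c = n₂/n₁ = 0.7615.
θ_c = arcsin(0.7615) = 49.60°.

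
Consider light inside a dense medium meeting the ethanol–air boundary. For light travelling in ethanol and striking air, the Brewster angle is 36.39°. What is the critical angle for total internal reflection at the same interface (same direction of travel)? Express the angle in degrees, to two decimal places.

θ_c ≈ 47.48°

tan θ_B = n₂/n₁ = tan 36.39° = 0.7370.
Total internal reflection: sin θ_c = n₂/n₁ = 0.7370.
θ_c = arcsin(0.7370) = 47.48°.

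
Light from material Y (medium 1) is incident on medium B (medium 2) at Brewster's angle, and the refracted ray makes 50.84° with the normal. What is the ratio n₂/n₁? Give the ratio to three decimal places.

n₂/n₁ ≈ 0.814

θ_B + θ_t = 90°, so θ_B = 90° − 50.84° = 39.16°.
tan θ_B = n₂/n₁, so n₂/n₁ = tan 39.16° = 0.814.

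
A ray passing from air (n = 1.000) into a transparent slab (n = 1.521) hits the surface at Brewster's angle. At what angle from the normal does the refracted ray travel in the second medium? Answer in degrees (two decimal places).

θ_t ≈ 33.32°

tan θ_B = n₂/n₁ = 1.521/1.000 = 1.5210, so θ_B = 56.68°.
At Brewster's angle the reflected and refracted rays are perpendicular, so θ_t = 90° − θ_B = 90° − 56.68° = 33.32°.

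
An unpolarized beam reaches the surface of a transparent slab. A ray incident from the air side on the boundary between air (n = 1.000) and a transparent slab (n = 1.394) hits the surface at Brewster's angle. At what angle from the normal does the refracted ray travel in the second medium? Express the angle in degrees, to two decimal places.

θ_B = arctan(n₂/n₁) = arctan(1.394/1.000) = 54.35°.
Since θ_B + θ_t = 90° at Brewster incidence, θ_t = 90° − 54.35° = 35.65°.

θ_t ≈ 35.65°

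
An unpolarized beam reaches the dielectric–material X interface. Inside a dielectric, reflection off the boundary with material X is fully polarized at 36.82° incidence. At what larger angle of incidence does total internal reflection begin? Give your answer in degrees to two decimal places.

θ_c ≈ 48.47°

tan θ_B = n₂/n₁ = tan 36.82° = 0.7486.
Total internal reflection: sin θ_c = n₂/n₁ = 0.7486.
θ_c = arcsin(0.7486) = 48.47°.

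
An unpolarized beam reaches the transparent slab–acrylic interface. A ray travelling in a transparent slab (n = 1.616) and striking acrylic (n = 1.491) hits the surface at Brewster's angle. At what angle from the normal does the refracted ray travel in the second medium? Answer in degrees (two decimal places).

tan θ_B = n₂/n₁ = 1.491/1.616 = 0.9226, so θ_B = 42.70°.
At Brewster's angle the reflected and refracted rays are perpendicular, so θ_t = 90° − θ_B = 90° − 42.70° = 47.30°.

θ_t ≈ 47.30°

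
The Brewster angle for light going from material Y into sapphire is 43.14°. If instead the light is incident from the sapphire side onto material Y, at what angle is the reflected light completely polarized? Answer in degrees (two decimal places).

θ_B' ≈ 46.86°

The two Brewster angles are complementary: θ_B' = 90° − θ_B = 90° − 43.14° = 46.86°.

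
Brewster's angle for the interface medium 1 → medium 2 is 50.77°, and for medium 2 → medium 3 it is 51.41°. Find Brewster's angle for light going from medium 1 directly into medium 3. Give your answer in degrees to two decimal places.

θ_B ≈ 56.91°

n₂/n₁ = tan 50.77° = 1.2248 and n₃/n₂ = tan 51.41° = 1.2531.
Multiplying, n₃/n₁ = 1.2248 × 1.2531 = 1.5348, and θ_B(1→3) = arctan 1.5348 = 56.91°.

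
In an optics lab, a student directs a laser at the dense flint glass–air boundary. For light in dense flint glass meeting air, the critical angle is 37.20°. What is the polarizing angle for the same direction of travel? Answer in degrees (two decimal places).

sin θ_c = n₂/n₁, so n₂/n₁ = sin 37.20° = 0.6046.
Brewster: tan θ_B = n₂/n₁ = 0.6046.
θ_B = arctan(0.6046) = 31.16°.

θ_B ≈ 31.16°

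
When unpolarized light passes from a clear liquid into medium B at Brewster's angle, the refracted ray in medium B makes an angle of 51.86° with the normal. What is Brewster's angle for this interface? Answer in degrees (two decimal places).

θ_B ≈ 38.14°

Since the reflected and refracted rays are at right angles at the polarizing angle, θ_B + θ_t = 90°.
θ_B = 90° − 51.86° = 38.14°.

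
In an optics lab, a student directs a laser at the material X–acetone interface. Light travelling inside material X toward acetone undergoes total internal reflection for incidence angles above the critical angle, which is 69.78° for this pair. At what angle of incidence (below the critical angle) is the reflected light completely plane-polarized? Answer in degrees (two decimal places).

θ_B ≈ 43.18°

n₂/n₁ = sin θ_c = sin 69.78° = 0.9384.
tan θ_B equals the same ratio, so θ_B = arctan(0.9384) = 43.18°.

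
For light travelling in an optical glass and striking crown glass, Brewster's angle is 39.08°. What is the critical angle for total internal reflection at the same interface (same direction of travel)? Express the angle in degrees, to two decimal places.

n₂/n₁ = tan 39.08° = 0.8121; the critical angle satisfies sin θ_c = n₂/n₁.
θ_c = arcsin(0.8121) = 54.30°.

θ_c ≈ 54.30°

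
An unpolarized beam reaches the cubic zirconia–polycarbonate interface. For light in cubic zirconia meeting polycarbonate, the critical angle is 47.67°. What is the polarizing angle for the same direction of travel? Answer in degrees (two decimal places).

θ_B ≈ 36.47°

n₂/n₁ = sin θ_c = sin 47.67° = 0.7393.
tan θ_B equals the same ratio, so θ_B = arctan(0.7393) = 36.47°.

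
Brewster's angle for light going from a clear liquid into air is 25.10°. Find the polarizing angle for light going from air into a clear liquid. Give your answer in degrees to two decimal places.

The two Brewster angles are complementary: θ_B' = 90° − θ_B = 90° − 25.10° = 64.90°.

θ_B' ≈ 64.90°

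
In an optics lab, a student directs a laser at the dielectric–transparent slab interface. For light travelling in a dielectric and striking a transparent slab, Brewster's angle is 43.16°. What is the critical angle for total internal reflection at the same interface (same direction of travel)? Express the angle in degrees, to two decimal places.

θ_c ≈ 69.68°

tan θ_B = n₂/n₁ = tan 43.16° = 0.9377.
Total internal reflection: sin θ_c = n₂/n₁ = 0.9377.
θ_c = arcsin(0.9377) = 69.68°.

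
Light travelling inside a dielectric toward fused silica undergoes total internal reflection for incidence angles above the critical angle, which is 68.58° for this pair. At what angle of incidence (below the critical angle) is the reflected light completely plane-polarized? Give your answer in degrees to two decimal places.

θ_B ≈ 42.95°

sin θ_c = n₂/n₁, so n₂/n₁ = sin 68.58° = 0.9309.
Brewster: tan θ_B = n₂/n₁ = 0.9309.
θ_B = arctan(0.9309) = 42.95°.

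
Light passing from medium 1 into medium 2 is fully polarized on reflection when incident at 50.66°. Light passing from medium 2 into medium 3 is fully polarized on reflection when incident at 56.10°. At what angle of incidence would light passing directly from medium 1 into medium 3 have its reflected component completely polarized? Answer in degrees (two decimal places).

Each Brewster angle gives a ratio: n₂/n₁ = tan 50.66° = 1.2200, n₃/n₂ = tan 56.10° = 1.4882.
Multiplying, n₃/n₁ = 1.2200 × 1.4882 = 1.8156, and θ_B(1→3) = arctan 1.8156 = 61.15°.

θ_B ≈ 61.15°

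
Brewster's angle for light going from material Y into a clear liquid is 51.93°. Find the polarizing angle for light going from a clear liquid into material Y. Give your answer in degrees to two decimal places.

tan θ_B' = n₁/n₂ = 1/tan θ_B, so θ_B' = 90° − θ_B.
θ_B' = 90° − 51.93° = 38.07°.

θ_B' ≈ 38.07°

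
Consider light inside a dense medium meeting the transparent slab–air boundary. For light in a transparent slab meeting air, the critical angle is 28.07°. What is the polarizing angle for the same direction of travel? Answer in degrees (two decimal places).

θ_B ≈ 25.20°

sin θ_c = n₂/n₁, so n₂/n₁ = sin 28.07° = 0.4705.
Brewster: tan θ_B = n₂/n₁ = 0.4705.
θ_B = arctan(0.4705) = 25.20°.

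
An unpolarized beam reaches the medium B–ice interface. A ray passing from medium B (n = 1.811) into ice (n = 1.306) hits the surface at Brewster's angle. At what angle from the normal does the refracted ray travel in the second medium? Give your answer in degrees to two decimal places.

First find Brewster's angle: tan θ_B = 1.306/1.811 = 0.7211, giving θ_B = 35.80°.
The refracted ray is perpendicular to the reflected ray, so θ_t = 90° − θ_B = 54.20°.

θ_t ≈ 54.20°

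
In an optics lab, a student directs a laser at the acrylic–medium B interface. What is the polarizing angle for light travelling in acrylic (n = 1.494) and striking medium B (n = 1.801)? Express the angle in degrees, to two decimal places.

Brewster's condition: tan θ_B = n₂/n₁ = 1.801/1.494 = 1.2055.
θ_B = arctan(1.2055) = 50.32°.

θ_B ≈ 50.32°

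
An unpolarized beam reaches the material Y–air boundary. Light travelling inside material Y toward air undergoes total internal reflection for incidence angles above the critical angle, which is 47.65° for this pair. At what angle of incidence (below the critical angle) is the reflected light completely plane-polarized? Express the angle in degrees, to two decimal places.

sin θ_c = n₂/n₁, so n₂/n₁ = sin 47.65° = 0.7390.
Brewster: tan θ_B = n₂/n₁ = 0.7390.
θ_B = arctan(0.7390) = 36.47°.

θ_B ≈ 36.47°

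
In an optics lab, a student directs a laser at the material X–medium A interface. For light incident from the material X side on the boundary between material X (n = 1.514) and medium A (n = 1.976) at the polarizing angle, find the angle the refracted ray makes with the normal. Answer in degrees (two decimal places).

θ_B = arctan(n₂/n₁) = arctan(1.976/1.514) = 52.54°.
Since θ_B + θ_t = 90° at Brewster incidence, θ_t = 90° − 52.54° = 37.46°.

θ_t ≈ 37.46°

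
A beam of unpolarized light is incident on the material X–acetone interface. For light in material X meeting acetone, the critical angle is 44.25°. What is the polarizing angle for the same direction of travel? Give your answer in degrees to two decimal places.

sin θ_c = n₂/n₁, so n₂/n₁ = sin 44.25° = 0.6978.
Brewster: tan θ_B = n₂/n₁ = 0.6978.
θ_B = arctan(0.6978) = 34.91°.

θ_B ≈ 34.91°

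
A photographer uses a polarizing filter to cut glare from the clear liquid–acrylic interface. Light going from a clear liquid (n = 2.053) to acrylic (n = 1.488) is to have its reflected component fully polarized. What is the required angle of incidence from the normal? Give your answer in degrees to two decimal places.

Here n₂/n₁ = 1.488/2.053 = 0.7248, and Brewster's law gives tan θ_B = n₂/n₁.
θ_B = arctan(0.7248) = 35.93°.

θ_B ≈ 35.93°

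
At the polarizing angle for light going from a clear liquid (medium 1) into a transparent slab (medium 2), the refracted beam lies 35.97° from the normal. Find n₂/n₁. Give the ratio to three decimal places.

n₂/n₁ ≈ 1.378

At Brewster incidence θ_B = 90° − θ_t = 90° − 35.97° = 54.03°.
tan θ_B = n₂/n₁, so n₂/n₁ = tan 54.03° = 1.378.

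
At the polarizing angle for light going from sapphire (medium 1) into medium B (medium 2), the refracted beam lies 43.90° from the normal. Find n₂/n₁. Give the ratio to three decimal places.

At Brewster incidence θ_B = 90° − θ_t = 90° − 43.90° = 46.10°.
tan θ_B = n₂/n₁, so n₂/n₁ = tan 46.10° = 1.039.

n₂/n₁ ≈ 1.039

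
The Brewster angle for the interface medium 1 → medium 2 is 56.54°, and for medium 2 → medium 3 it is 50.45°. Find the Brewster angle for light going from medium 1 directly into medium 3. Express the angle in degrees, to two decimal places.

θ_B ≈ 61.38°

tan θ_B(1→2) = n₂/n₁ = tan 56.54° = 1.5131.
tan θ_B(2→3) = n₃/n₂ = tan 50.45° = 1.2109.
n₃/n₁ = 1.8323. Then tan θ_B(1→3) = n₃/n₁, so θ_B(1→3) = arctan(1.8323) = 61.38°.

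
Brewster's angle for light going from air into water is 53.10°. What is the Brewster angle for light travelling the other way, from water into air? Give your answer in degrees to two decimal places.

The two Brewster angles are complementary: θ_B' = 90° − θ_B = 90° − 53.10° = 36.90°.

θ_B' ≈ 36.90°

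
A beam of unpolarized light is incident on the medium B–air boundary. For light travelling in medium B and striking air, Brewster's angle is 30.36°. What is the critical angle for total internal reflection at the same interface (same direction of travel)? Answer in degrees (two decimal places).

θ_c ≈ 35.86°

tan θ_B = n₂/n₁ = tan 30.36° = 0.5858.
Total internal reflection: sin θ_c = n₂/n₁ = 0.5858.
θ_c = arcsin(0.5858) = 35.86°.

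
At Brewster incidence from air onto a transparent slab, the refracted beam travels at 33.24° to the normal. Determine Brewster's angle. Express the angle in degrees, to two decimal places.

Brewster's condition makes the reflected and refracted beams perpendicular: θ_B + θ_t = 90°.
So θ_B = 90° − θ_t = 90° − 33.24° = 56.76°.

θ_B ≈ 56.76°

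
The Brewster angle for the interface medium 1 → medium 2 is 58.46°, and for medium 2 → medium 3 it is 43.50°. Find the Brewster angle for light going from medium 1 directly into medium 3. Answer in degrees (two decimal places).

θ_B ≈ 57.11°

n₂/n₁ = tan 58.46° = 1.6293 and n₃/n₂ = tan 43.50° = 0.9490.
So n₃/n₁ = (n₂/n₁)(n₃/n₂) = 1.6293 × 0.9490 = 1.5461.
θ_B(1→3) = arctan(1.5461) = 57.11°.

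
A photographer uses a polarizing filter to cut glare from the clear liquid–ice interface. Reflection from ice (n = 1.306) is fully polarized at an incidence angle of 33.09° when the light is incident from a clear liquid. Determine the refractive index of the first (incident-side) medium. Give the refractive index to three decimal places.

Full polarization of the reflected beam means tan θ_B = n₂/n₁, where n₁ is the incident medium (a clear liquid).
n₁ = n₂ / tan θ_B = 1.306 / tan 33.09° = 2.004.

n ≈ 2.004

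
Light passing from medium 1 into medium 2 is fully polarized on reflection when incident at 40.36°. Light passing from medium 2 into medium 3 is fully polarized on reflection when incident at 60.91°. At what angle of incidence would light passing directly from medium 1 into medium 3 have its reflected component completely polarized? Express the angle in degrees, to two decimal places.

n₂/n₁ = tan 40.36° = 0.8499 and n₃/n₂ = tan 60.91° = 1.7974.
Multiplying, n₃/n₁ = 0.8499 × 1.7974 = 1.5275, and θ_B(1→3) = arctan 1.5275 = 56.79°.

θ_B ≈ 56.79°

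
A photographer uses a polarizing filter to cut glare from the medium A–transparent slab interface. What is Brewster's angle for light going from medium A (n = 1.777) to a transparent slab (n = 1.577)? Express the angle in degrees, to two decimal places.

θ_B ≈ 41.59°

Brewster's condition: tan θ_B = n₂/n₁ = 1.577/1.777 = 0.8875.
So θ_B = arctan 0.8875 = 41.59°.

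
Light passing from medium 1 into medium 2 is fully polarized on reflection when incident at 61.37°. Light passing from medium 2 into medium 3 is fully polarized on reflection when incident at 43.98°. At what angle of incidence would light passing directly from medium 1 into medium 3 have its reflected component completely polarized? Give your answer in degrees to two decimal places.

n₂/n₁ = tan 61.37° = 1.8318 and n₃/n₂ = tan 43.98° = 0.9650.
Multiplying, n₃/n₁ = 1.8318 × 0.9650 = 1.7678, and θ_B(1→3) = arctan 1.7678 = 60.50°.

θ_B ≈ 60.50°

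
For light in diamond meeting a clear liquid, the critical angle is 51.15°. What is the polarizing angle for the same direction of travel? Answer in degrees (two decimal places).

At the critical angle sin θ_c = n₂/n₁, giving n₂/n₁ = sin 51.15° = 0.7788.
Then tan θ_B = n₂/n₁ = 0.7788, so θ_B = arctan 0.7788 = 37.91°.

θ_B ≈ 37.91°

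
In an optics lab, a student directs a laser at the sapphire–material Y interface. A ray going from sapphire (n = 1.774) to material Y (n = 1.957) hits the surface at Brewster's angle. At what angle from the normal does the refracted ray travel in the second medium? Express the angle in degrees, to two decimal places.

First find Brewster's angle: tan θ_B = 1.957/1.774 = 1.1032, giving θ_B = 47.81°.
The refracted ray is perpendicular to the reflected ray, so θ_t = 90° − θ_B = 42.19°.

θ_t ≈ 42.19°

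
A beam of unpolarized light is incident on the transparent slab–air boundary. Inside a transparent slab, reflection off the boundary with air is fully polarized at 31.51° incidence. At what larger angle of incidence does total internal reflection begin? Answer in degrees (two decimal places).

n₂/n₁ = tan 31.51° = 0.6130; the critical angle satisfies sin θ_c = n₂/n₁.
θ_c = arcsin(0.6130) = 37.81°.

θ_c ≈ 37.81°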